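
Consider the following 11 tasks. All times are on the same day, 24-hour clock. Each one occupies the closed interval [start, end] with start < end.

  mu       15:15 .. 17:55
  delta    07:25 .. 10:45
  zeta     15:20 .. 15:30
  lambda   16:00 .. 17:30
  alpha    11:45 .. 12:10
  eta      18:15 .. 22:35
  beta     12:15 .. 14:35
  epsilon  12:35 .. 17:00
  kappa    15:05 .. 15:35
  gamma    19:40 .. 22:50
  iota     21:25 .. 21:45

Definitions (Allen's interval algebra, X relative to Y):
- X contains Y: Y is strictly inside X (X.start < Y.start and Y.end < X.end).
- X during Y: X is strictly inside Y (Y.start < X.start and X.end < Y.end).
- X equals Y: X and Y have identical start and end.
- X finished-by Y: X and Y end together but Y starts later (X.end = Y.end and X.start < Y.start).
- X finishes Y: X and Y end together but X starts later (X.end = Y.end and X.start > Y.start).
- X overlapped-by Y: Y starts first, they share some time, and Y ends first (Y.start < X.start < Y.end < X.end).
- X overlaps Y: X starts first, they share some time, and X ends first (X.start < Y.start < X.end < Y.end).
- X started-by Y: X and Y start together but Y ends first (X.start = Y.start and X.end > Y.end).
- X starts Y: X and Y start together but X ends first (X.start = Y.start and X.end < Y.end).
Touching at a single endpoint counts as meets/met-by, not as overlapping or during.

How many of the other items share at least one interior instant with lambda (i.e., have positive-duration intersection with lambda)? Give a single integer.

2

Target lambda = [16:00, 17:30].
alpha [11:45, 12:10] → before → no.
beta [12:15, 14:35] → before → no.
delta [07:25, 10:45] → before → no.
epsilon [12:35, 17:00] → overlaps → counts.
eta [18:15, 22:35] → after → no.
gamma [19:40, 22:50] → after → no.
iota [21:25, 21:45] → after → no.
kappa [15:05, 15:35] → before → no.
mu [15:15, 17:55] → contains → counts.
zeta [15:20, 15:30] → before → no.
Total: 2.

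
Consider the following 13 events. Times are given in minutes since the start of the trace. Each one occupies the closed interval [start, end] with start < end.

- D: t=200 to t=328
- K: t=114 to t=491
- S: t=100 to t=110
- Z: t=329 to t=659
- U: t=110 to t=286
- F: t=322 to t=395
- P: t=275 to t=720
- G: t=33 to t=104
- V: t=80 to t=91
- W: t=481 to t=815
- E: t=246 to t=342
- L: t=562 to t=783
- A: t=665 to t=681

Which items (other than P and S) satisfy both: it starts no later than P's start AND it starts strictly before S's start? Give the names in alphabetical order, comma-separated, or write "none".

G, V

Conditions: its start is no later than P's start (X.start <= t=275) AND its start is strictly before S's start (X.start < t=100).
A: start t=665 <= t=275? ✗; start t=665 < t=100? ✗ → no.
D: start t=200 <= t=275? ✓; start t=200 < t=100? ✗ → no.
E: start t=246 <= t=275? ✓; start t=246 < t=100? ✗ → no.
F: start t=322 <= t=275? ✗; start t=322 < t=100? ✗ → no.
G: start t=33 <= t=275? ✓; start t=33 < t=100? ✓ → yes.
K: start t=114 <= t=275? ✓; start t=114 < t=100? ✗ → no.
L: start t=562 <= t=275? ✗; start t=562 < t=100? ✗ → no.
U: start t=110 <= t=275? ✓; start t=110 < t=100? ✗ → no.
V: start t=80 <= t=275? ✓; start t=80 < t=100? ✓ → yes.
W: start t=481 <= t=275? ✗; start t=481 < t=100? ✗ → no.
Z: start t=329 <= t=275? ✗; start t=329 < t=100? ✗ → no.
Result: G, V.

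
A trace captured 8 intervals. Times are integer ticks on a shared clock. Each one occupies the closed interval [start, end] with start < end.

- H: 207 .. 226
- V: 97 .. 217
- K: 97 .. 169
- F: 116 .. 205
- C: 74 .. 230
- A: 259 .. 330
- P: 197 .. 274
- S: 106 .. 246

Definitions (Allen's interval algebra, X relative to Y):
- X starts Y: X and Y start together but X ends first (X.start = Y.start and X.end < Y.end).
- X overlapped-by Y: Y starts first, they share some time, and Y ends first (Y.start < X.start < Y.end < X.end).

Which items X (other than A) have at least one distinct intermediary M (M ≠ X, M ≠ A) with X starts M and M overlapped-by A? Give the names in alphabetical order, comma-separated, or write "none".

none

Target A = [259, 330].
Intermediaries M with M overlapped-by A: none.
Union: none.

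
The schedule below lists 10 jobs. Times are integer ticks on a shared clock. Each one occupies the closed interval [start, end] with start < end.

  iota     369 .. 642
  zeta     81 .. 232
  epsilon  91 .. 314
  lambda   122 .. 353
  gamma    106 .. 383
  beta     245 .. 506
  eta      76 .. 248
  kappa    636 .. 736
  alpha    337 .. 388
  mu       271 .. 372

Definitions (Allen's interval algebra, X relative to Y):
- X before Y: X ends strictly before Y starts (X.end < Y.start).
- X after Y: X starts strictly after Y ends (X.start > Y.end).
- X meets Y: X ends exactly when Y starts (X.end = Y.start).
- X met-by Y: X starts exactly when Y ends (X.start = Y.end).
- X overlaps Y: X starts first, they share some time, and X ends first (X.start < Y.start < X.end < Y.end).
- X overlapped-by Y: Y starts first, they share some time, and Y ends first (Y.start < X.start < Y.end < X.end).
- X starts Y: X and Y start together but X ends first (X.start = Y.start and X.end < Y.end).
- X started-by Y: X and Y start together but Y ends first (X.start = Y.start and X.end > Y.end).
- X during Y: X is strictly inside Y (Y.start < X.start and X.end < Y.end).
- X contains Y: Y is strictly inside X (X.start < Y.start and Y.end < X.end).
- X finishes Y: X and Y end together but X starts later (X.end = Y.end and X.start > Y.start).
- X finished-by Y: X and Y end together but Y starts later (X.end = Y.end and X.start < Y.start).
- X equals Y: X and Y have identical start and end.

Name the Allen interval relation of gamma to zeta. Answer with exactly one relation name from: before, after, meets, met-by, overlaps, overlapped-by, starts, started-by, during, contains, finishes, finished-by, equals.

overlapped-by

gamma = [106, 383]; zeta = [81, 232].
Compare endpoints: gamma.start > zeta.start, gamma.start < zeta.end, gamma.end > zeta.start, gamma.end > zeta.end.
That pattern is 'overlapped-by'.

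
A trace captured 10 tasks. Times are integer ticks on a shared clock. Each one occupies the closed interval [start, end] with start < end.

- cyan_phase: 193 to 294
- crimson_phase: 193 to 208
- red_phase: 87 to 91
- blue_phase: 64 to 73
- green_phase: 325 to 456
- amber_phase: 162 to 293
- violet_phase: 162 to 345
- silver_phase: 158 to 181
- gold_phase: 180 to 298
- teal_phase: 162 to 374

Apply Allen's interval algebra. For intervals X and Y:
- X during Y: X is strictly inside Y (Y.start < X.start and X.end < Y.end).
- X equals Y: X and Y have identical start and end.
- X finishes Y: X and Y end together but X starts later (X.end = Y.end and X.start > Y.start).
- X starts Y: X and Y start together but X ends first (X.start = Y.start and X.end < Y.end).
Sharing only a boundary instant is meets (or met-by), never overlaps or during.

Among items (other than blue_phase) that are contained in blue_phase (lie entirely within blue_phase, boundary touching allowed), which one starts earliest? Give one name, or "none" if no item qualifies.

Target blue_phase = [64, 73].
amber_phase [162, 293] → after → excluded.
crimson_phase [193, 208] → after → excluded.
cyan_phase [193, 294] → after → excluded.
gold_phase [180, 298] → after → excluded.
green_phase [325, 456] → after → excluded.
red_phase [87, 91] → after → excluded.
silver_phase [158, 181] → after → excluded.
teal_phase [162, 374] → after → excluded.
violet_phase [162, 345] → after → excluded.
No candidates → none.

none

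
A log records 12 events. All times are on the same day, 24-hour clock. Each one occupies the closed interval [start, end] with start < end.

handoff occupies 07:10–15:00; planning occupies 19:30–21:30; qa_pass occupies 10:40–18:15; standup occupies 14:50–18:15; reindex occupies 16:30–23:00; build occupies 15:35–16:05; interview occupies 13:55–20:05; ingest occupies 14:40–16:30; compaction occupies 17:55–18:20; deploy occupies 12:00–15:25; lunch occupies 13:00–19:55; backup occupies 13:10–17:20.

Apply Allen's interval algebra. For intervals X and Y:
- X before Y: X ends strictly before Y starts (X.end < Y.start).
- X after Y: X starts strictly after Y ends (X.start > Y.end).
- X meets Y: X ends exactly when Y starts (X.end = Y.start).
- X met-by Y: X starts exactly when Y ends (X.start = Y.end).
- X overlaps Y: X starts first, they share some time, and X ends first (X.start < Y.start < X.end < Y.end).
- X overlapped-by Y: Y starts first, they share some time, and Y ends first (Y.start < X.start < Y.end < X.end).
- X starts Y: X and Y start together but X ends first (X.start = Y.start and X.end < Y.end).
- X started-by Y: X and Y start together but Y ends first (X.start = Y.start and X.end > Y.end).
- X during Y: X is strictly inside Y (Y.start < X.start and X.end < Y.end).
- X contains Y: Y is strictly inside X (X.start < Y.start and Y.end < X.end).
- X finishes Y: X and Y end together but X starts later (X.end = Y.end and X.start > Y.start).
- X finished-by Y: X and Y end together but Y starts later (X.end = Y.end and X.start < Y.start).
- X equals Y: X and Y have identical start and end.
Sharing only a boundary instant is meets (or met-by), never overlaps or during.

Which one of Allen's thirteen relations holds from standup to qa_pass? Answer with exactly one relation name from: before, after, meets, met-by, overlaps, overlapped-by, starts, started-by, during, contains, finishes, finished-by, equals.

standup = [14:50, 18:15]; qa_pass = [10:40, 18:15].
Compare endpoints: standup.start > qa_pass.start, standup.start < qa_pass.end, standup.end > qa_pass.start, standup.end = qa_pass.end.
That pattern is 'finishes'.

finishes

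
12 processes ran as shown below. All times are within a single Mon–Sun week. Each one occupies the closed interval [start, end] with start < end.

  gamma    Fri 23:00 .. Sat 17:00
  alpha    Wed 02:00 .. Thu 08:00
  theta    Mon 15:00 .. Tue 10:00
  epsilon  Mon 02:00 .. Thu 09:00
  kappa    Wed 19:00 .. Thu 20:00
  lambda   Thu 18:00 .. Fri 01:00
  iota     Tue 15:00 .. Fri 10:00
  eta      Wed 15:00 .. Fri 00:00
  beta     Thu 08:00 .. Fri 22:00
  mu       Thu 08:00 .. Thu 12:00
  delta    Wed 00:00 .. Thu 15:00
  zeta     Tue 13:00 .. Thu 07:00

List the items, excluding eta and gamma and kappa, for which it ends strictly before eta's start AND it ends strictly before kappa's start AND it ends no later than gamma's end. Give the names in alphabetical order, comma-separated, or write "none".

Conditions: its end is strictly before eta's start (X.end < Wed 15:00) AND its end is strictly before kappa's start (X.end < Wed 19:00) AND its end is no later than gamma's end (X.end <= Sat 17:00).
alpha: end Thu 08:00 < Wed 15:00? ✗; end Thu 08:00 < Wed 19:00? ✗; end Thu 08:00 <= Sat 17:00? ✓ → no.
beta: end Fri 22:00 < Wed 15:00? ✗; end Fri 22:00 < Wed 19:00? ✗; end Fri 22:00 <= Sat 17:00? ✓ → no.
delta: end Thu 15:00 < Wed 15:00? ✗; end Thu 15:00 < Wed 19:00? ✗; end Thu 15:00 <= Sat 17:00? ✓ → no.
epsilon: end Thu 09:00 < Wed 15:00? ✗; end Thu 09:00 < Wed 19:00? ✗; end Thu 09:00 <= Sat 17:00? ✓ → no.
iota: end Fri 10:00 < Wed 15:00? ✗; end Fri 10:00 < Wed 19:00? ✗; end Fri 10:00 <= Sat 17:00? ✓ → no.
lambda: end Fri 01:00 < Wed 15:00? ✗; end Fri 01:00 < Wed 19:00? ✗; end Fri 01:00 <= Sat 17:00? ✓ → no.
mu: end Thu 12:00 < Wed 15:00? ✗; end Thu 12:00 < Wed 19:00? ✗; end Thu 12:00 <= Sat 17:00? ✓ → no.
theta: end Tue 10:00 < Wed 15:00? ✓; end Tue 10:00 < Wed 19:00? ✓; end Tue 10:00 <= Sat 17:00? ✓ → yes.
zeta: end Thu 07:00 < Wed 15:00? ✗; end Thu 07:00 < Wed 19:00? ✗; end Thu 07:00 <= Sat 17:00? ✓ → no.
Result: theta.

theta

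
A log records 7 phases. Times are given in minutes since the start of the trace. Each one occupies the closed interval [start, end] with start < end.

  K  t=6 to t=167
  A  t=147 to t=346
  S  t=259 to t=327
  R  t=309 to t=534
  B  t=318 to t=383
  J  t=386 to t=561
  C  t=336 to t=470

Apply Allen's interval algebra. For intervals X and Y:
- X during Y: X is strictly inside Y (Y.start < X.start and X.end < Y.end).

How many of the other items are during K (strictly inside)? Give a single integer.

0

Target K = [t=6, t=167].
A [t=147, t=346] → overlapped-by → no.
B [t=318, t=383] → after → no.
C [t=336, t=470] → after → no.
J [t=386, t=561] → after → no.
R [t=309, t=534] → after → no.
S [t=259, t=327] → after → no.
Total: 0.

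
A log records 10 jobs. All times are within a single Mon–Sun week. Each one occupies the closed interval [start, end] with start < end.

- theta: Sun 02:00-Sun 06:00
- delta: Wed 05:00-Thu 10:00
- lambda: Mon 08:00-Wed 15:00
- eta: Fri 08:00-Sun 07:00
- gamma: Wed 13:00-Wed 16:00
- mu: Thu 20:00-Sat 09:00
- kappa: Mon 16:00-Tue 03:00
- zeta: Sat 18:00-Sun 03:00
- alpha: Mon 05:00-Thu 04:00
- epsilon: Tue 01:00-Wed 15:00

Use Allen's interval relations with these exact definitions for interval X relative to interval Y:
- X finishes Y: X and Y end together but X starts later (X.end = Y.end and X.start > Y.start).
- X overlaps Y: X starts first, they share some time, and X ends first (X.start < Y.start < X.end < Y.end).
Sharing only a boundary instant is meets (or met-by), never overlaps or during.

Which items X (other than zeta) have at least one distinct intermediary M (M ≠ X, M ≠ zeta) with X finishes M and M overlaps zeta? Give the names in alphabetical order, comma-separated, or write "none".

none

Target zeta = [Sat 18:00, Sun 03:00].
Intermediaries M with M overlaps zeta: none.
Union: none.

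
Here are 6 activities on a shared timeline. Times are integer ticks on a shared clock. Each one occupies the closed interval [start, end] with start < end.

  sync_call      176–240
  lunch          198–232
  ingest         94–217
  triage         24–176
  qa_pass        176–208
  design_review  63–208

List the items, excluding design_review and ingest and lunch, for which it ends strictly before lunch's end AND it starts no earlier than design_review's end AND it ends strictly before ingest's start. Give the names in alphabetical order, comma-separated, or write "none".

Conditions: its end is strictly before lunch's end (X.end < 232) AND its start is no earlier than design_review's end (X.start >= 208) AND its end is strictly before ingest's start (X.end < 94).
qa_pass: end 208 < 232? ✓; start 176 >= 208? ✗; end 208 < 94? ✗ → no.
sync_call: end 240 < 232? ✗; start 176 >= 208? ✗; end 240 < 94? ✗ → no.
triage: end 176 < 232? ✓; start 24 >= 208? ✗; end 176 < 94? ✗ → no.
Result: none.

none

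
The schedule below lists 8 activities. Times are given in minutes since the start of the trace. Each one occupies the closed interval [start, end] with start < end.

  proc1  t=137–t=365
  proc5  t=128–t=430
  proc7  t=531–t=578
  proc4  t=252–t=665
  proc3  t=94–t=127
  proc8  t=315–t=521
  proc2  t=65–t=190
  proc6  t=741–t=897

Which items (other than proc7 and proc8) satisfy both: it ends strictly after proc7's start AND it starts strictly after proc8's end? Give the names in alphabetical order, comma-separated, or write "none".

proc6

Conditions: its end is strictly after proc7's start (X.end > t=531) AND its start is strictly after proc8's end (X.start > t=521).
proc1: end t=365 > t=531? ✗; start t=137 > t=521? ✗ → no.
proc2: end t=190 > t=531? ✗; start t=65 > t=521? ✗ → no.
proc3: end t=127 > t=531? ✗; start t=94 > t=521? ✗ → no.
proc4: end t=665 > t=531? ✓; start t=252 > t=521? ✗ → no.
proc5: end t=430 > t=531? ✗; start t=128 > t=521? ✗ → no.
proc6: end t=897 > t=531? ✓; start t=741 > t=521? ✓ → yes.
Result: proc6.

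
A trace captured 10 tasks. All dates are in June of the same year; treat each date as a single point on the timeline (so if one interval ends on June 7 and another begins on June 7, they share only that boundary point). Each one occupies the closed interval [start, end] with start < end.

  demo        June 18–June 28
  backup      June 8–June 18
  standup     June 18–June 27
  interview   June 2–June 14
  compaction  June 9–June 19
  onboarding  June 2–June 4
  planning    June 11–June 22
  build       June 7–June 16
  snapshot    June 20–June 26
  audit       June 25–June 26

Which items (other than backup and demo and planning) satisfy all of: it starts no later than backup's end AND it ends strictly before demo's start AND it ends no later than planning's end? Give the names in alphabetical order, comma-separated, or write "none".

Conditions: its start is no later than backup's end (X.start <= June 18) AND its end is strictly before demo's start (X.end < June 18) AND its end is no later than planning's end (X.end <= June 22).
audit: start June 25 <= June 18? ✗; end June 26 < June 18? ✗; end June 26 <= June 22? ✗ → no.
build: start June 7 <= June 18? ✓; end June 16 < June 18? ✓; end June 16 <= June 22? ✓ → yes.
compaction: start June 9 <= June 18? ✓; end June 19 < June 18? ✗; end June 19 <= June 22? ✓ → no.
interview: start June 2 <= June 18? ✓; end June 14 < June 18? ✓; end June 14 <= June 22? ✓ → yes.
onboarding: start June 2 <= June 18? ✓; end June 4 < June 18? ✓; end June 4 <= June 22? ✓ → yes.
snapshot: start June 20 <= June 18? ✗; end June 26 < June 18? ✗; end June 26 <= June 22? ✗ → no.
standup: start June 18 <= June 18? ✓; end June 27 < June 18? ✗; end June 27 <= June 22? ✗ → no.
Result: build, interview, onboarding.

build, interview, onboarding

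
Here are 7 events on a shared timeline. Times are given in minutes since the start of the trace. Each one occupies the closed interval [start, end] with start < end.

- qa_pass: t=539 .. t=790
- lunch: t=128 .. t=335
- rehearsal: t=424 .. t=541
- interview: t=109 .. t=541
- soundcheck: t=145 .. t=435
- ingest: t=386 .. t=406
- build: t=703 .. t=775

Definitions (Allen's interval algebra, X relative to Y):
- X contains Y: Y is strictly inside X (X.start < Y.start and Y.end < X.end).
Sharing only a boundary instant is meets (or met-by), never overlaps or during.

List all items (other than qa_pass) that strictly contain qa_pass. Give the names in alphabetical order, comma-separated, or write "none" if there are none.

none

Target qa_pass = [t=539, t=790].
build [t=703, t=775] → during → no.
ingest [t=386, t=406] → before → no.
interview [t=109, t=541] → overlaps → no.
lunch [t=128, t=335] → before → no.
rehearsal [t=424, t=541] → overlaps → no.
soundcheck [t=145, t=435] → before → no.
Result: none.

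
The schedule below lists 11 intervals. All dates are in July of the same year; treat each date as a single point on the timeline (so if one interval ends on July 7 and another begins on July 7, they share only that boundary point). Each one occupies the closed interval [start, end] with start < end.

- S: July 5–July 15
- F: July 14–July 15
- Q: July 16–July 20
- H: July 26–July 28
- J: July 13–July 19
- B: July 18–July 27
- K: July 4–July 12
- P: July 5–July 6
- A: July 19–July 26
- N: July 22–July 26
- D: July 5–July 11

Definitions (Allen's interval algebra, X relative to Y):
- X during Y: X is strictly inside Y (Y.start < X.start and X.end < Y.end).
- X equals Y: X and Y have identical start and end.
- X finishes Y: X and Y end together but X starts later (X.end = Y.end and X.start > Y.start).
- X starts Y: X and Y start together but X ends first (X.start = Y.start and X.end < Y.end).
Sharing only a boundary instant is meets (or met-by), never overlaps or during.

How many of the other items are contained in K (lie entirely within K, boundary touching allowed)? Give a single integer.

Target K = [July 4, July 12].
A [July 19, July 26] → after → no.
B [July 18, July 27] → after → no.
D [July 5, July 11] → during → counts.
F [July 14, July 15] → after → no.
H [July 26, July 28] → after → no.
J [July 13, July 19] → after → no.
N [July 22, July 26] → after → no.
P [July 5, July 6] → during → counts.
Q [July 16, July 20] → after → no.
S [July 5, July 15] → overlapped-by → no.
Total: 2.

2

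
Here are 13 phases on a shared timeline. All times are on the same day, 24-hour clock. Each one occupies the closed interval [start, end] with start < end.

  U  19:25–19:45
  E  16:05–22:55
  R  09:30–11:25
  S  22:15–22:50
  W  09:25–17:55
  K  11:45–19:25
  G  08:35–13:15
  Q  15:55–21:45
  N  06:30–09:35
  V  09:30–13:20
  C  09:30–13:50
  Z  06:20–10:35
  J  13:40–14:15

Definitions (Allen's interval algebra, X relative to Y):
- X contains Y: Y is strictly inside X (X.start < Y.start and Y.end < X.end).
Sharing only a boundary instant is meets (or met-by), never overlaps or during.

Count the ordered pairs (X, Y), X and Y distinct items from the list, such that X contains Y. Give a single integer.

10

Checking all 156 ordered pairs for relation 'contains'; matching pairs in alphabetical order:
(E, S): E contains S ✓
(E, U): E contains U ✓
(G, R): G contains R ✓
(K, J): K contains J ✓
(Q, U): Q contains U ✓
(W, C): W contains C ✓
(W, J): W contains J ✓
(W, R): W contains R ✓
(W, V): W contains V ✓
(Z, N): Z contains N ✓
Count: 10.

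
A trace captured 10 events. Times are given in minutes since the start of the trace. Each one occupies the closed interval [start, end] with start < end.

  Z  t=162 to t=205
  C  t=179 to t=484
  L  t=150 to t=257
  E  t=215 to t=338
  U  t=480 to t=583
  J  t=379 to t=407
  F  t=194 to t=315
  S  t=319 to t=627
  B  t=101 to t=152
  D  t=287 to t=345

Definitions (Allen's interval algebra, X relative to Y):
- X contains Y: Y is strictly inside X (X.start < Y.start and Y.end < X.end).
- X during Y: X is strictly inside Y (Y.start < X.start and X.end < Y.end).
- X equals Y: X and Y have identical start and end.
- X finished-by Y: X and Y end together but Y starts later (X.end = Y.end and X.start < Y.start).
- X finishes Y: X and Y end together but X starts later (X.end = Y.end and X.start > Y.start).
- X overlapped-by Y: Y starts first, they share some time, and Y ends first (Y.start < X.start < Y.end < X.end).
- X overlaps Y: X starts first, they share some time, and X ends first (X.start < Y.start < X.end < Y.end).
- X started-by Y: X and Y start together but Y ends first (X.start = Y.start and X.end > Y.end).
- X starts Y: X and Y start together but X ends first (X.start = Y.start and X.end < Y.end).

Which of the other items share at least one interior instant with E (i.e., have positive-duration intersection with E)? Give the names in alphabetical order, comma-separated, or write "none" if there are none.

Target E = [t=215, t=338].
B [t=101, t=152] → before → no.
C [t=179, t=484] → contains → yes.
D [t=287, t=345] → overlapped-by → yes.
F [t=194, t=315] → overlaps → yes.
J [t=379, t=407] → after → no.
L [t=150, t=257] → overlaps → yes.
S [t=319, t=627] → overlapped-by → yes.
U [t=480, t=583] → after → no.
Z [t=162, t=205] → before → no.
Result: C, D, F, L, S.

C, D, F, L, S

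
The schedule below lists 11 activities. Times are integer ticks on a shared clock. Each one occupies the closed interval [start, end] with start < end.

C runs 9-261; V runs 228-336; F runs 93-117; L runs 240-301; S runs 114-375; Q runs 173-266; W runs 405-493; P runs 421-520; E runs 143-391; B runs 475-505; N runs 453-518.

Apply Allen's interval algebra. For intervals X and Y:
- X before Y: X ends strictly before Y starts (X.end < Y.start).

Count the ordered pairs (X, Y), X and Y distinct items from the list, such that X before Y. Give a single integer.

32

Checking all 110 ordered pairs for relation 'before'; matching pairs in alphabetical order:
(C, B): C before B ✓
(C, N): C before N ✓
(C, P): C before P ✓
(C, W): C before W ✓
(E, B): E before B ✓
(E, N): E before N ✓
(E, P): E before P ✓
(E, W): E before W ✓
(F, B): F before B ✓
(F, E): F before E ✓
(F, L): F before L ✓
(F, N): F before N ✓
(F, P): F before P ✓
(F, Q): F before Q ✓
(F, V): F before V ✓
(F, W): F before W ✓
(L, B): L before B ✓
(L, N): L before N ✓
(L, P): L before P ✓
(L, W): L before W ✓
(Q, B): Q before B ✓
(Q, N): Q before N ✓
(Q, P): Q before P ✓
(Q, W): Q before W ✓
... plus 8 further pairs not listed.
Count: 32.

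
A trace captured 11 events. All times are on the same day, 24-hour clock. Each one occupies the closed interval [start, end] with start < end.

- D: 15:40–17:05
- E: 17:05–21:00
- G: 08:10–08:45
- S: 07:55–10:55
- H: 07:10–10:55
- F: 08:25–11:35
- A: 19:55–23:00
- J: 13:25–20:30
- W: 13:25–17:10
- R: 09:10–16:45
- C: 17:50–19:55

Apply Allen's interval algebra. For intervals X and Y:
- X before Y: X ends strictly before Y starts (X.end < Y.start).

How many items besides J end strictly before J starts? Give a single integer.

Target J = [13:25, 20:30].
A [19:55, 23:00] → overlapped-by → no.
C [17:50, 19:55] → during → no.
D [15:40, 17:05] → during → no.
E [17:05, 21:00] → overlapped-by → no.
F [08:25, 11:35] → before → counts.
G [08:10, 08:45] → before → counts.
H [07:10, 10:55] → before → counts.
R [09:10, 16:45] → overlaps → no.
S [07:55, 10:55] → before → counts.
W [13:25, 17:10] → starts → no.
Total: 4.

4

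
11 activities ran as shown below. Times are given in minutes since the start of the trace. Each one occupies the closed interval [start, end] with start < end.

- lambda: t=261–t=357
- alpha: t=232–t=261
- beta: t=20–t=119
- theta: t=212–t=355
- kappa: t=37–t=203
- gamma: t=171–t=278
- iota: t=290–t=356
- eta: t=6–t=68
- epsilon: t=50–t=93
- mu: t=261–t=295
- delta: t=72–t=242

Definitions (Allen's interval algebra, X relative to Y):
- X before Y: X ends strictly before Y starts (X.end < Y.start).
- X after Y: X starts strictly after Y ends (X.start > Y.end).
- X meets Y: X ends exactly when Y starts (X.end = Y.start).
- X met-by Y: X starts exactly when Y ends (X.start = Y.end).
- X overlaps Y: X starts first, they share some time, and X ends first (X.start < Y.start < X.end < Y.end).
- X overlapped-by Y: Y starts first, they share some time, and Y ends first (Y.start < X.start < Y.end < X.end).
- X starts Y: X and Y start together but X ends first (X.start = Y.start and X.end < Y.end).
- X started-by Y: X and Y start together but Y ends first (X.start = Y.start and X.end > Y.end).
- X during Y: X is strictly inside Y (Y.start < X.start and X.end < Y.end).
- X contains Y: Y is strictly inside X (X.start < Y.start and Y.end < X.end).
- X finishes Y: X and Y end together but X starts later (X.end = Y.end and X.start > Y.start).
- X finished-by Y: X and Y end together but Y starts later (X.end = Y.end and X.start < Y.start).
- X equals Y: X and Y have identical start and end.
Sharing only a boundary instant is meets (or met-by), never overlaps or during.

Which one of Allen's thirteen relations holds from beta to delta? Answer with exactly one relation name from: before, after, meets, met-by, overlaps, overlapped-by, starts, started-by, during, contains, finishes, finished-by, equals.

overlaps

beta = [t=20, t=119]; delta = [t=72, t=242].
Compare endpoints: beta.start < delta.start, beta.start < delta.end, beta.end > delta.start, beta.end < delta.end.
That pattern is 'overlaps'.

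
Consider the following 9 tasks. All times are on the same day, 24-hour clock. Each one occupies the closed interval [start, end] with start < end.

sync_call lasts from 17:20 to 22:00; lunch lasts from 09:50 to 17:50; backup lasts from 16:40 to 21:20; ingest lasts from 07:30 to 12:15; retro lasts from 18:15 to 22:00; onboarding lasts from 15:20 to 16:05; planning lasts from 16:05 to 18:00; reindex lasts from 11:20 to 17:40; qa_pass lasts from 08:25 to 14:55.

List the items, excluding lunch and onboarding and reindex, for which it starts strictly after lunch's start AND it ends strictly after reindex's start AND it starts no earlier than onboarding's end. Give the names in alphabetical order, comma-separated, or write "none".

backup, planning, retro, sync_call

Conditions: its start is strictly after lunch's start (X.start > 09:50) AND its end is strictly after reindex's start (X.end > 11:20) AND its start is no earlier than onboarding's end (X.start >= 16:05).
backup: start 16:40 > 09:50? ✓; end 21:20 > 11:20? ✓; start 16:40 >= 16:05? ✓ → yes.
ingest: start 07:30 > 09:50? ✗; end 12:15 > 11:20? ✓; start 07:30 >= 16:05? ✗ → no.
planning: start 16:05 > 09:50? ✓; end 18:00 > 11:20? ✓; start 16:05 >= 16:05? ✓ → yes.
qa_pass: start 08:25 > 09:50? ✗; end 14:55 > 11:20? ✓; start 08:25 >= 16:05? ✗ → no.
retro: start 18:15 > 09:50? ✓; end 22:00 > 11:20? ✓; start 18:15 >= 16:05? ✓ → yes.
sync_call: start 17:20 > 09:50? ✓; end 22:00 > 11:20? ✓; start 17:20 >= 16:05? ✓ → yes.
Result: backup, planning, retro, sync_call.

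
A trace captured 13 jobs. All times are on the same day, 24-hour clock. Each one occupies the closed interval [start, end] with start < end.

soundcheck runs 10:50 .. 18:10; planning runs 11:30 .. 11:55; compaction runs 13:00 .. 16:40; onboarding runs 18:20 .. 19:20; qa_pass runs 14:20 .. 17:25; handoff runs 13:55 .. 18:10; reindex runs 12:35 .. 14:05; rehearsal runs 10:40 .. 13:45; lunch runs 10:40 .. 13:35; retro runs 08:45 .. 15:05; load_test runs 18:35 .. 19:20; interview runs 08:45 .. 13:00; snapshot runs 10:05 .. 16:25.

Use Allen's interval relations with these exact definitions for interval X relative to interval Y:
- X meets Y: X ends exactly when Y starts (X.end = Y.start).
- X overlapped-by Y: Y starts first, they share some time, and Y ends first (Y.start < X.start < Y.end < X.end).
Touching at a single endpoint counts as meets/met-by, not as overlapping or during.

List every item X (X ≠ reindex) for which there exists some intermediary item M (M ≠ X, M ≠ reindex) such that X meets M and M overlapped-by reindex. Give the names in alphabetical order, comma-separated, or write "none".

Target reindex = [12:35, 14:05].
Intermediaries M with M overlapped-by reindex: compaction, handoff.
Via compaction — items with X meets compaction: interview.
Via handoff — items with X meets handoff: none.
Union: interview.

interview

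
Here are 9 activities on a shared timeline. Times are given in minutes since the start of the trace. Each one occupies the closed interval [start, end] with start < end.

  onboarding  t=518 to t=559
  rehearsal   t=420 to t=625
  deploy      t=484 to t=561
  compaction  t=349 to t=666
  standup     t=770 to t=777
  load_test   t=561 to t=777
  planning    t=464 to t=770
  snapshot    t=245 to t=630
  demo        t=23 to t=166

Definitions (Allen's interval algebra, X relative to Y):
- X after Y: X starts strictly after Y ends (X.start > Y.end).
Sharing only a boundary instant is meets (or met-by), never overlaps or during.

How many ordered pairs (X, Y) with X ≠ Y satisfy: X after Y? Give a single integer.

14

Checking all 72 ordered pairs for relation 'after'; matching pairs in alphabetical order:
(compaction, demo): compaction after demo ✓
(deploy, demo): deploy after demo ✓
(load_test, demo): load_test after demo ✓
(load_test, onboarding): load_test after onboarding ✓
(onboarding, demo): onboarding after demo ✓
(planning, demo): planning after demo ✓
(rehearsal, demo): rehearsal after demo ✓
(snapshot, demo): snapshot after demo ✓
(standup, compaction): standup after compaction ✓
(standup, demo): standup after demo ✓
(standup, deploy): standup after deploy ✓
(standup, onboarding): standup after onboarding ✓
(standup, rehearsal): standup after rehearsal ✓
(standup, snapshot): standup after snapshot ✓
Count: 14.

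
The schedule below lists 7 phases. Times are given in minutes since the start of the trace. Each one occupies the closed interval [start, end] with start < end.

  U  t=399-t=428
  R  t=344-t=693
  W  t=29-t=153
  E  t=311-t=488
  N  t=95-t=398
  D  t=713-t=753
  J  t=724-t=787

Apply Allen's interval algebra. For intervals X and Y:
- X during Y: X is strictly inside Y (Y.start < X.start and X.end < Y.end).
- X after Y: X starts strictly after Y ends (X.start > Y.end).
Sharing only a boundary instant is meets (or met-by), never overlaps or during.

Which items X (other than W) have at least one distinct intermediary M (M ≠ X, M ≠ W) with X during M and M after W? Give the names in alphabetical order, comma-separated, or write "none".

Target W = [t=29, t=153].
Intermediaries M with M after W: D, E, J, R, U.
Via D — items with X during D: none.
Via E — items with X during E: U.
Via J — items with X during J: none.
Via R — items with X during R: U.
Via U — items with X during U: none.
Union: U.

U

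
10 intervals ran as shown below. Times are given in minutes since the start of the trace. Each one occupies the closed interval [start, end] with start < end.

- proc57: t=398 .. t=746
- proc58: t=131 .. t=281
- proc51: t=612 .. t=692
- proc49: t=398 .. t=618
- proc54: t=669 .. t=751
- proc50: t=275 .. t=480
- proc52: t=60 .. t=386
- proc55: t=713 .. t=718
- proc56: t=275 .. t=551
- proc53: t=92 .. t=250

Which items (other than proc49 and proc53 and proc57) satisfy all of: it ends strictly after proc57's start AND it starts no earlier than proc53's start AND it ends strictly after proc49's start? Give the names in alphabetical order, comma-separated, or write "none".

Conditions: its end is strictly after proc57's start (X.end > t=398) AND its start is no earlier than proc53's start (X.start >= t=92) AND its end is strictly after proc49's start (X.end > t=398).
proc50: end t=480 > t=398? ✓; start t=275 >= t=92? ✓; end t=480 > t=398? ✓ → yes.
proc51: end t=692 > t=398? ✓; start t=612 >= t=92? ✓; end t=692 > t=398? ✓ → yes.
proc52: end t=386 > t=398? ✗; start t=60 >= t=92? ✗; end t=386 > t=398? ✗ → no.
proc54: end t=751 > t=398? ✓; start t=669 >= t=92? ✓; end t=751 > t=398? ✓ → yes.
proc55: end t=718 > t=398? ✓; start t=713 >= t=92? ✓; end t=718 > t=398? ✓ → yes.
proc56: end t=551 > t=398? ✓; start t=275 >= t=92? ✓; end t=551 > t=398? ✓ → yes.
proc58: end t=281 > t=398? ✗; start t=131 >= t=92? ✓; end t=281 > t=398? ✗ → no.
Result: proc50, proc51, proc54, proc55, proc56.

proc50, proc51, proc54, proc55, proc56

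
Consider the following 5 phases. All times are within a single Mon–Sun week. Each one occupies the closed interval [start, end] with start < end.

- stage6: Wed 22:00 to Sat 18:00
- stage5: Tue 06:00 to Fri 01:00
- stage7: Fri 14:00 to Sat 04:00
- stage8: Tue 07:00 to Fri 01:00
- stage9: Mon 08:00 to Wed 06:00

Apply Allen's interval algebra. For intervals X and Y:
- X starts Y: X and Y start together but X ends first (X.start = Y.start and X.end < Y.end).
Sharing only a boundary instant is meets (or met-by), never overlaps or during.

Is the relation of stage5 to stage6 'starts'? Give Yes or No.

No

stage5 = [Tue 06:00, Fri 01:00], stage6 = [Wed 22:00, Sat 18:00].
Actual relation of stage5 to stage6: overlaps.
Asked whether 'starts' holds → No.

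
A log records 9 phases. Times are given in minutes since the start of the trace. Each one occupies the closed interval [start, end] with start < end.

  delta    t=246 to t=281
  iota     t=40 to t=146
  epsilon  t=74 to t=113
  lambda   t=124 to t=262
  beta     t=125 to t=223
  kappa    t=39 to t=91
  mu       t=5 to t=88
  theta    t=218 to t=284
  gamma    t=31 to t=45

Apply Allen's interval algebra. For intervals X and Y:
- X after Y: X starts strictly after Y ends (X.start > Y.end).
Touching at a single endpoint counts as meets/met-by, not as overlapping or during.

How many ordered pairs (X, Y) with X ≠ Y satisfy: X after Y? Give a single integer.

20

Checking all 72 ordered pairs for relation 'after'; matching pairs in alphabetical order:
(beta, epsilon): beta after epsilon ✓
(beta, gamma): beta after gamma ✓
(beta, kappa): beta after kappa ✓
(beta, mu): beta after mu ✓
(delta, beta): delta after beta ✓
(delta, epsilon): delta after epsilon ✓
(delta, gamma): delta after gamma ✓
(delta, iota): delta after iota ✓
(delta, kappa): delta after kappa ✓
(delta, mu): delta after mu ✓
(epsilon, gamma): epsilon after gamma ✓
(lambda, epsilon): lambda after epsilon ✓
(lambda, gamma): lambda after gamma ✓
(lambda, kappa): lambda after kappa ✓
(lambda, mu): lambda after mu ✓
(theta, epsilon): theta after epsilon ✓
(theta, gamma): theta after gamma ✓
(theta, iota): theta after iota ✓
(theta, kappa): theta after kappa ✓
(theta, mu): theta after mu ✓
Count: 20.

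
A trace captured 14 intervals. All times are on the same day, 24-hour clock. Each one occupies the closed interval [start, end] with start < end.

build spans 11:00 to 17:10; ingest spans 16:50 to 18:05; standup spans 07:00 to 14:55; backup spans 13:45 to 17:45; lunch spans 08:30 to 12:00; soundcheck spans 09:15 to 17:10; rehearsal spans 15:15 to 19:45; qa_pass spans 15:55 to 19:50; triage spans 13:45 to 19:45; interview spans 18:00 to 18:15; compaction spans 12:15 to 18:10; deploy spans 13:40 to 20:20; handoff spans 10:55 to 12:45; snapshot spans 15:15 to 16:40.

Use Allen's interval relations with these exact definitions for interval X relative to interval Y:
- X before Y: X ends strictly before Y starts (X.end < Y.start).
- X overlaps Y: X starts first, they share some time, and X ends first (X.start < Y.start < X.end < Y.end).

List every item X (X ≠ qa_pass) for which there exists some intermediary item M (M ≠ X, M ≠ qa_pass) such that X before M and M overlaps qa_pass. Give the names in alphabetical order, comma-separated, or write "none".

Target qa_pass = [15:55, 19:50].
Intermediaries M with M overlaps qa_pass: backup, build, compaction, rehearsal, snapshot, soundcheck, triage.
Via backup — items with X before backup: handoff, lunch.
Via build — items with X before build: none.
Via compaction — items with X before compaction: lunch.
Via rehearsal — items with X before rehearsal: handoff, lunch, standup.
Via snapshot — items with X before snapshot: handoff, lunch, standup.
Via soundcheck — items with X before soundcheck: none.
Via triage — items with X before triage: handoff, lunch.
Union: handoff, lunch, standup.

handoff, lunch, standup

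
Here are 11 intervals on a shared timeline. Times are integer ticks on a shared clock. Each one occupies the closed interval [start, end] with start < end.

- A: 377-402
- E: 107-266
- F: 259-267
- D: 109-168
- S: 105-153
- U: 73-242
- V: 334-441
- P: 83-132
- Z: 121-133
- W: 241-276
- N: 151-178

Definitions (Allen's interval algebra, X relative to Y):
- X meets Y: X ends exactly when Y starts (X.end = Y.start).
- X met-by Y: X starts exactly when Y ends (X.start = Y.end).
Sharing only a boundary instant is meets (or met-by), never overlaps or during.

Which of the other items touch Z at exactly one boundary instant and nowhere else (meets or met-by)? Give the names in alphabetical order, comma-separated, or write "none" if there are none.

none

Target Z = [121, 133].
A [377, 402] → after → no.
D [109, 168] → contains → no.
E [107, 266] → contains → no.
F [259, 267] → after → no.
N [151, 178] → after → no.
P [83, 132] → overlaps → no.
S [105, 153] → contains → no.
U [73, 242] → contains → no.
V [334, 441] → after → no.
W [241, 276] → after → no.
Result: none.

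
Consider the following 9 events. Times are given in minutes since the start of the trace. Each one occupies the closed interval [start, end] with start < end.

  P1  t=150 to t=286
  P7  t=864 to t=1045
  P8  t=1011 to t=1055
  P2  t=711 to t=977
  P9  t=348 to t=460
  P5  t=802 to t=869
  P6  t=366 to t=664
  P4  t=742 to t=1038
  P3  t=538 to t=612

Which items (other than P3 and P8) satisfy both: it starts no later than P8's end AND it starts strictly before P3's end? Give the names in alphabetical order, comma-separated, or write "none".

Conditions: its start is no later than P8's end (X.start <= t=1055) AND its start is strictly before P3's end (X.start < t=612).
P1: start t=150 <= t=1055? ✓; start t=150 < t=612? ✓ → yes.
P2: start t=711 <= t=1055? ✓; start t=711 < t=612? ✗ → no.
P4: start t=742 <= t=1055? ✓; start t=742 < t=612? ✗ → no.
P5: start t=802 <= t=1055? ✓; start t=802 < t=612? ✗ → no.
P6: start t=366 <= t=1055? ✓; start t=366 < t=612? ✓ → yes.
P7: start t=864 <= t=1055? ✓; start t=864 < t=612? ✗ → no.
P9: start t=348 <= t=1055? ✓; start t=348 < t=612? ✓ → yes.
Result: P1, P6, P9.

P1, P6, P9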